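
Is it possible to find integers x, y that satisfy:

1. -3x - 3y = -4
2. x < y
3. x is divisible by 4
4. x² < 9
No

Even the single constraint (-3x - 3y = -4) is infeasible over the integers.

  - -3x - 3y = -4: every term on the left is divisible by 3, so the LHS ≡ 0 (mod 3), but the RHS -4 is not — no integer solution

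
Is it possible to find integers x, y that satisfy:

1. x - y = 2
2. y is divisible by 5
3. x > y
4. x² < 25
Yes

Take x = 2, y = 0. Substituting into each constraint:
  (1) 2 + 0 = 2 ✓
  (2) 0 = 5 × 0, remainder 0 ✓
  (3) 2 > 0 ✓
  (4) x² = (2)² = 4, and 4 < 25 ✓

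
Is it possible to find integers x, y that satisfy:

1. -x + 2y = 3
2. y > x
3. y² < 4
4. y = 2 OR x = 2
No

The full constraint system is jointly infeasible over the integers. Each constraint and what it forces:

  - -x + 2y = 3: is a linear equation tying the variables together
  - y > x: bounds one variable relative to another variable
  - y² < 4: restricts y to |y| ≤ 1
  - y = 2 OR x = 2: forces a choice: either y = 2 or x = 2

Split on the disjunction (y = 2 OR x = 2):
  • If y = 2: this contradicts y² < 4, which requires |y| ≤ 1.
  • If x = 2: with x = 2, every remaining term of the linear equation is divisible by 2, so the left side is ≡ 0 (mod 2); but the right side 5 ≡ 1 (mod 2). No integers can satisfy it.
Both branches are infeasible, so the system has no integer solution.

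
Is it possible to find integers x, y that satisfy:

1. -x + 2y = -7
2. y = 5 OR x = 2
Yes

Take x = 17, y = 5. Substituting into each constraint:
  (1) (-17) + 2(5) = -7 ✓
  (2) y = 5, target 5 ✓ (first branch holds)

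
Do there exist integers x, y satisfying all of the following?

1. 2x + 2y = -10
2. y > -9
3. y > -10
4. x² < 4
Yes

Take x = 0, y = -5. Substituting into each constraint:
  (1) 2(0) + 2(-5) = -10 ✓
  (2) -5 > -9 ✓
  (3) -5 > -10 ✓
  (4) x² = (0)² = 0, and 0 < 4 ✓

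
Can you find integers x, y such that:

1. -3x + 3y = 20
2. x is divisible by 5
No

Even the single constraint (-3x + 3y = 20) is infeasible over the integers.

  - -3x + 3y = 20: every term on the left is divisible by 3, so the LHS ≡ 0 (mod 3), but the RHS 20 is not — no integer solution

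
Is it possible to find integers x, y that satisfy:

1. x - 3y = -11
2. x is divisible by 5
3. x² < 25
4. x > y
No

A contradictory subset is {x - 3y = -11, x² < 25, x > y}. No integer assignment can satisfy these jointly:

  - x - 3y = -11: is a linear equation tying the variables together
  - x² < 25: restricts x to |x| ≤ 4
  - x > y: bounds one variable relative to another variable

The bounds confine x to {-4, -3, -2, -1, 0, 1, 2, 3, 4}. For each value, substitute into the equation:
  • x = -4: the equation gives -3y = -7, so y would not be an integer.
  • x = -3: the equation gives -3y = -8, so y would not be an integer.
  • x = -2: the equation forces y = 3, but x > y fails since -2 ≤ 3.
  • x = -1: the equation gives -3y = -10, so y would not be an integer.
  • x = 0: the equation gives -3y = -11, so y would not be an integer.
  • x = 1: the equation forces y = 4, but x > y fails since 1 ≤ 4.
  • x = 2: the equation gives -3y = -13, so y would not be an integer.
  • x = 3: the equation gives -3y = -14, so y would not be an integer.
  • x = 4: the equation forces y = 5, but x > y fails since 4 ≤ 5.
Every case fails, so no integer solution exists.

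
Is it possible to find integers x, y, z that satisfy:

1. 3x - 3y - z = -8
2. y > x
Yes

Take x = -1, y = 0, z = 5. Substituting into each constraint:
  (1) 3(-1) - 3(0) + (-5) = -8 ✓
  (2) 0 > -1 ✓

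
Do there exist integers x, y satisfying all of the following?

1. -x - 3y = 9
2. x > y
Yes

Take x = 0, y = -3. Substituting into each constraint:
  (1) 0 - 3(-3) = 9 ✓
  (2) 0 > -3 ✓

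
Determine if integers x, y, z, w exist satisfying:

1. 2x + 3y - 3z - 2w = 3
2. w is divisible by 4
Yes

Take x = 0, y = 1, z = 0, w = 0. Substituting into each constraint:
  (1) 2(0) + 3(1) - 3(0) - 2(0) = 3 ✓
  (2) 0 = 4 × 0, remainder 0 ✓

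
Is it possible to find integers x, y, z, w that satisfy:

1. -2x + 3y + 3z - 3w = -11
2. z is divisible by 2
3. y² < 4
Yes

Take x = 1, y = 0, z = 0, w = 3. Substituting into each constraint:
  (1) -2(1) + 3(0) + 3(0) - 3(3) = -11 ✓
  (2) 0 = 2 × 0, remainder 0 ✓
  (3) y² = (0)² = 0, and 0 < 4 ✓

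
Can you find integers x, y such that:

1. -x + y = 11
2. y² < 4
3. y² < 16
Yes

Take x = -11, y = 0. Substituting into each constraint:
  (1) 11 + 0 = 11 ✓
  (2) y² = (0)² = 0, and 0 < 4 ✓
  (3) y² = (0)² = 0, and 0 < 16 ✓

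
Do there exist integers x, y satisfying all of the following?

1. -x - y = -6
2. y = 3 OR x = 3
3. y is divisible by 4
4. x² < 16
No

A contradictory subset is {-x - y = -6, y = 3 OR x = 3, y is divisible by 4}. No integer assignment can satisfy these jointly:

  - -x - y = -6: is a linear equation tying the variables together
  - y = 3 OR x = 3: forces a choice: either y = 3 or x = 3
  - y is divisible by 4: restricts y to multiples of 4

Split on the disjunction (y = 3 OR x = 3):
  • If y = 3: this contradicts the divisibility constraint — 3 is not a multiple of 4.
  • If x = 3: with x = 3, writing y = 4y', every remaining term of the linear equation is divisible by 4, so the left side is ≡ 0 (mod 4); but the right side -3 ≡ 1 (mod 4). No integers can satisfy it.
Both branches are infeasible, so the system has no integer solution.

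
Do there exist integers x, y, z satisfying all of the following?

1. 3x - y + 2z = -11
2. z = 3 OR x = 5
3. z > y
Yes

Take x = 5, y = -28, z = -27. Substituting into each constraint:
  (1) 3(5) + 28 + 2(-27) = -11 ✓
  (2) x = 5, target 5 ✓ (second branch holds)
  (3) -27 > -28 ✓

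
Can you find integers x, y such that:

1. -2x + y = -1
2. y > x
Yes

Take x = 2, y = 3. Substituting into each constraint:
  (1) -2(2) + 3 = -1 ✓
  (2) 3 > 2 ✓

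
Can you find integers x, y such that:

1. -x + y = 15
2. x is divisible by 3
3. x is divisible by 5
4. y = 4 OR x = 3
No

A contradictory subset is {-x + y = 15, x is divisible by 5, y = 4 OR x = 3}. No integer assignment can satisfy these jointly:

  - -x + y = 15: is a linear equation tying the variables together
  - x is divisible by 5: restricts x to multiples of 5
  - y = 4 OR x = 3: forces a choice: either y = 4 or x = 3

Split on the disjunction (y = 4 OR x = 3):
  • If y = 4: with y = 4, writing x = 5x', every remaining term of the linear equation is divisible by 5, so the left side is ≡ 0 (mod 5); but the right side 11 ≡ 1 (mod 5). No integers can satisfy it.
  • If x = 3: this contradicts the divisibility constraint — 3 is not a multiple of 5.
Both branches are infeasible, so the system has no integer solution.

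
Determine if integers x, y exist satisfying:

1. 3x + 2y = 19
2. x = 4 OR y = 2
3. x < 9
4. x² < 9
No

A contradictory subset is {3x + 2y = 19, x = 4 OR y = 2, x² < 9}. No integer assignment can satisfy these jointly:

  - 3x + 2y = 19: is a linear equation tying the variables together
  - x = 4 OR y = 2: forces a choice: either x = 4 or y = 2
  - x² < 9: restricts x to |x| ≤ 2

Split on the disjunction (x = 4 OR y = 2):
  • If x = 4: this contradicts x² < 9, which requires |x| ≤ 2.
  • If y = 2: the equation forces x = 5, but x² < 9 requires |x| ≤ 2.
Both branches are infeasible, so the system has no integer solution.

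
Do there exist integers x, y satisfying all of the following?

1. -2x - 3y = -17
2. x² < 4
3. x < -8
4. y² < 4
No

A contradictory subset is {x² < 4, x < -8}. No integer assignment can satisfy these jointly:

  - x² < 4: restricts x to |x| ≤ 1
  - x < -8: bounds one variable relative to a constant

Direct contradiction: the bounds on x require x ≥ -1 and x ≤ -9 simultaneously, which is empty.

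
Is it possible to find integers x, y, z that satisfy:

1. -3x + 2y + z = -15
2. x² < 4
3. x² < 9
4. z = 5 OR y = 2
Yes

Take x = -1, y = 2, z = -22. Substituting into each constraint:
  (1) -3(-1) + 2(2) + (-22) = -15 ✓
  (2) x² = (-1)² = 1, and 1 < 4 ✓
  (3) x² = (-1)² = 1, and 1 < 9 ✓
  (4) y = 2, target 2 ✓ (second branch holds)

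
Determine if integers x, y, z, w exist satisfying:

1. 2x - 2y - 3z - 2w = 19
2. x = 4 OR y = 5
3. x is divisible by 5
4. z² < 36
Yes

Take x = 15, y = 5, z = -1, w = 2. Substituting into each constraint:
  (1) 2(15) - 2(5) - 3(-1) - 2(2) = 19 ✓
  (2) y = 5, target 5 ✓ (second branch holds)
  (3) 15 = 5 × 3, remainder 0 ✓
  (4) z² = (-1)² = 1, and 1 < 36 ✓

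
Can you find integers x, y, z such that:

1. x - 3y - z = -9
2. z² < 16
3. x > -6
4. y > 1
Yes

Take x = -3, y = 2, z = 0. Substituting into each constraint:
  (1) (-3) - 3(2) + 0 = -9 ✓
  (2) z² = (0)² = 0, and 0 < 16 ✓
  (3) -3 > -6 ✓
  (4) 2 > 1 ✓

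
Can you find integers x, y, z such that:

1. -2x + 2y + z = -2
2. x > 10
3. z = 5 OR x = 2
No

The full constraint system is jointly infeasible over the integers. Each constraint and what it forces:

  - -2x + 2y + z = -2: is a linear equation tying the variables together
  - x > 10: bounds one variable relative to a constant
  - z = 5 OR x = 2: forces a choice: either z = 5 or x = 2

Split on the disjunction (z = 5 OR x = 2):
  • If z = 5: with z = 5, every remaining term of the linear equation is divisible by 2, so the left side is ≡ 0 (mod 2); but the right side -7 ≡ 1 (mod 2). No integers can satisfy it.
  • If x = 2: this contradicts the bound x ≥ 11.
Both branches are infeasible, so the system has no integer solution.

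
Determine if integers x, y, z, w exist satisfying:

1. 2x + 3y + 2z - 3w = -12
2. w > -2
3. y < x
Yes

Take x = 1, y = 0, z = -7, w = 0. Substituting into each constraint:
  (1) 2(1) + 3(0) + 2(-7) - 3(0) = -12 ✓
  (2) 0 > -2 ✓
  (3) 0 < 1 ✓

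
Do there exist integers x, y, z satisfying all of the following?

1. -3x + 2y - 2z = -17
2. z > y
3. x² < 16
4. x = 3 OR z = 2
Yes

Take x = 1, y = -5, z = 2. Substituting into each constraint:
  (1) -3(1) + 2(-5) - 2(2) = -17 ✓
  (2) 2 > -5 ✓
  (3) x² = (1)² = 1, and 1 < 16 ✓
  (4) z = 2, target 2 ✓ (second branch holds)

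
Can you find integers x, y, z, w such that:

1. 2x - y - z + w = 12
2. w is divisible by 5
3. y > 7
Yes

Take x = 10, y = 8, z = 0, w = 0. Substituting into each constraint:
  (1) 2(10) + (-8) + 0 + 0 = 12 ✓
  (2) 0 = 5 × 0, remainder 0 ✓
  (3) 8 > 7 ✓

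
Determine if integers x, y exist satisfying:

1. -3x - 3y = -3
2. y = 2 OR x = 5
Yes

Take x = -1, y = 2. Substituting into each constraint:
  (1) -3(-1) - 3(2) = -3 ✓
  (2) y = 2, target 2 ✓ (first branch holds)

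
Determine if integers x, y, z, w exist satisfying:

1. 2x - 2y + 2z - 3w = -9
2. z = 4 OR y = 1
Yes

Take x = 2, y = 0, z = 4, w = 7. Substituting into each constraint:
  (1) 2(2) - 2(0) + 2(4) - 3(7) = -9 ✓
  (2) z = 4, target 4 ✓ (first branch holds)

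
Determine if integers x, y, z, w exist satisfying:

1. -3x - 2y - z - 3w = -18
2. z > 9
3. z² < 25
No

A contradictory subset is {z > 9, z² < 25}. No integer assignment can satisfy these jointly:

  - z > 9: bounds one variable relative to a constant
  - z² < 25: restricts z to |z| ≤ 4

Direct contradiction: the bounds on z require z ≥ 10 and z ≤ 4 simultaneously, which is empty.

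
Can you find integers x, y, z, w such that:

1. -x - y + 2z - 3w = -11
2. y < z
Yes

Take x = 1, y = 0, z = 1, w = 4. Substituting into each constraint:
  (1) (-1) + 0 + 2(1) - 3(4) = -11 ✓
  (2) 0 < 1 ✓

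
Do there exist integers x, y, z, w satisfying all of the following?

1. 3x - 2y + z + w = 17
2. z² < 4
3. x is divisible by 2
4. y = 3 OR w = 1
Yes

Take x = 0, y = -8, z = 0, w = 1. Substituting into each constraint:
  (1) 3(0) - 2(-8) + 0 + 1 = 17 ✓
  (2) z² = (0)² = 0, and 0 < 4 ✓
  (3) 0 = 2 × 0, remainder 0 ✓
  (4) w = 1, target 1 ✓ (second branch holds)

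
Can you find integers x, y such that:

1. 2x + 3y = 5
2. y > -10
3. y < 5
Yes

Take x = 1, y = 1. Substituting into each constraint:
  (1) 2(1) + 3(1) = 5 ✓
  (2) 1 > -10 ✓
  (3) 1 < 5 ✓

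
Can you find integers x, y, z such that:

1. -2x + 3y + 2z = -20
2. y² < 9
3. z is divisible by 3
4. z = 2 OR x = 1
Yes

Take x = 1, y = 2, z = -12. Substituting into each constraint:
  (1) -2(1) + 3(2) + 2(-12) = -20 ✓
  (2) y² = (2)² = 4, and 4 < 9 ✓
  (3) -12 = 3 × -4, remainder 0 ✓
  (4) x = 1, target 1 ✓ (second branch holds)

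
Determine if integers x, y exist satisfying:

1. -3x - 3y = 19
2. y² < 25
No

Even the single constraint (-3x - 3y = 19) is infeasible over the integers.

  - -3x - 3y = 19: every term on the left is divisible by 3, so the LHS ≡ 0 (mod 3), but the RHS 19 is not — no integer solution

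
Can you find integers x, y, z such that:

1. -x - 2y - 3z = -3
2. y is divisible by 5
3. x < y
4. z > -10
Yes

Take x = -3, y = 0, z = 2. Substituting into each constraint:
  (1) 3 - 2(0) - 3(2) = -3 ✓
  (2) 0 = 5 × 0, remainder 0 ✓
  (3) -3 < 0 ✓
  (4) 2 > -10 ✓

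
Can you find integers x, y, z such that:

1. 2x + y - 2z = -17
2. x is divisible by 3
Yes

Take x = 0, y = 1, z = 9. Substituting into each constraint:
  (1) 2(0) + 1 - 2(9) = -17 ✓
  (2) 0 = 3 × 0, remainder 0 ✓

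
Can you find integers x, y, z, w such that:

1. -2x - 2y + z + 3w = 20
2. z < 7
Yes

Take x = 0, y = -7, z = 6, w = 0. Substituting into each constraint:
  (1) -2(0) - 2(-7) + 6 + 3(0) = 20 ✓
  (2) 6 < 7 ✓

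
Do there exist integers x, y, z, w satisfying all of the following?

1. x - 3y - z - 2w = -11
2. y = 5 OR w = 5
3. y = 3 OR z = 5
Yes

Take x = 4, y = 0, z = 5, w = 5. Substituting into each constraint:
  (1) 4 - 3(0) + (-5) - 2(5) = -11 ✓
  (2) w = 5, target 5 ✓ (second branch holds)
  (3) z = 5, target 5 ✓ (second branch holds)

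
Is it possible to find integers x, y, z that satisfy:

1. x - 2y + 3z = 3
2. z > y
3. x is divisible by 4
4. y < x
Yes

Take x = 0, y = -3, z = -1. Substituting into each constraint:
  (1) 0 - 2(-3) + 3(-1) = 3 ✓
  (2) -1 > -3 ✓
  (3) 0 = 4 × 0, remainder 0 ✓
  (4) -3 < 0 ✓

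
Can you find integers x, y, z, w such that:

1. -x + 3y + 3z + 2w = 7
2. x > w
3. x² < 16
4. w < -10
Yes

Take x = 1, y = 10, z = 0, w = -11. Substituting into each constraint:
  (1) (-1) + 3(10) + 3(0) + 2(-11) = 7 ✓
  (2) 1 > -11 ✓
  (3) x² = (1)² = 1, and 1 < 16 ✓
  (4) -11 < -10 ✓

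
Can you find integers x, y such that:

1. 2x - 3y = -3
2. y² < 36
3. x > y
Yes

Take x = 6, y = 5. Substituting into each constraint:
  (1) 2(6) - 3(5) = -3 ✓
  (2) y² = (5)² = 25, and 25 < 36 ✓
  (3) 6 > 5 ✓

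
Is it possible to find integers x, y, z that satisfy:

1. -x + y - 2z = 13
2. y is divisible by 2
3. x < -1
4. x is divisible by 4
No

A contradictory subset is {-x + y - 2z = 13, y is divisible by 2, x is divisible by 4}. No integer assignment can satisfy these jointly:

  - -x + y - 2z = 13: is a linear equation tying the variables together
  - y is divisible by 2: restricts y to multiples of 2
  - x is divisible by 4: restricts x to multiples of 4

Modular obstruction: writing x = 4x' and writing y = 2y', every remaining term of the linear equation is divisible by 2, so the left side is ≡ 0 (mod 2); but the right side 13 ≡ 1 (mod 2). No integers can satisfy it.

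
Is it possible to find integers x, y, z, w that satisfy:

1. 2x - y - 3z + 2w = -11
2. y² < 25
Yes

Take x = -4, y = 0, z = 1, w = 0. Substituting into each constraint:
  (1) 2(-4) + 0 - 3(1) + 2(0) = -11 ✓
  (2) y² = (0)² = 0, and 0 < 25 ✓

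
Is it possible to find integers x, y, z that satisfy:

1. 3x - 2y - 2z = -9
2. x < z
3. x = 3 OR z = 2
Yes

Take x = 3, y = 5, z = 4. Substituting into each constraint:
  (1) 3(3) - 2(5) - 2(4) = -9 ✓
  (2) 3 < 4 ✓
  (3) x = 3, target 3 ✓ (first branch holds)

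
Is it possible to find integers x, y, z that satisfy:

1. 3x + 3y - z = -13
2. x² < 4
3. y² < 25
Yes

Take x = 0, y = -4, z = 1. Substituting into each constraint:
  (1) 3(0) + 3(-4) + (-1) = -13 ✓
  (2) x² = (0)² = 0, and 0 < 4 ✓
  (3) y² = (-4)² = 16, and 16 < 25 ✓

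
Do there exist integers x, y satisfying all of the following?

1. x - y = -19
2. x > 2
Yes

Take x = 3, y = 22. Substituting into each constraint:
  (1) 3 + (-22) = -19 ✓
  (2) 3 > 2 ✓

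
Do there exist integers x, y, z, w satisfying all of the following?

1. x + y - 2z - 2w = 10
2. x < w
Yes

Take x = 0, y = 12, z = 0, w = 1. Substituting into each constraint:
  (1) 0 + 12 - 2(0) - 2(1) = 10 ✓
  (2) 0 < 1 ✓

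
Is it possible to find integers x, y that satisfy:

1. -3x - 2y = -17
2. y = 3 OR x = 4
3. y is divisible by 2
No

A contradictory subset is {-3x - 2y = -17, y = 3 OR x = 4}. No integer assignment can satisfy these jointly:

  - -3x - 2y = -17: is a linear equation tying the variables together
  - y = 3 OR x = 4: forces a choice: either y = 3 or x = 4

Split on the disjunction (y = 3 OR x = 4):
  • If y = 3: with y = 3, every remaining term of the linear equation is divisible by 3, so the left side is ≡ 0 (mod 3); but the right side -11 ≡ 1 (mod 3). No integers can satisfy it.
  • If x = 4: with x = 4, every remaining term of the linear equation is divisible by 2, so the left side is ≡ 0 (mod 2); but the right side -5 ≡ 1 (mod 2). No integers can satisfy it.
Both branches are infeasible, so the system has no integer solution.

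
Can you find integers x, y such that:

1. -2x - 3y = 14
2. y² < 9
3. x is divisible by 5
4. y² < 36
Yes

Take x = -10, y = 2. Substituting into each constraint:
  (1) -2(-10) - 3(2) = 14 ✓
  (2) y² = (2)² = 4, and 4 < 9 ✓
  (3) -10 = 5 × -2, remainder 0 ✓
  (4) y² = (2)² = 4, and 4 < 36 ✓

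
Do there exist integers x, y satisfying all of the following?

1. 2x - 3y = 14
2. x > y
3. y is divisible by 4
Yes

Take x = 7, y = 0. Substituting into each constraint:
  (1) 2(7) - 3(0) = 14 ✓
  (2) 7 > 0 ✓
  (3) 0 = 4 × 0, remainder 0 ✓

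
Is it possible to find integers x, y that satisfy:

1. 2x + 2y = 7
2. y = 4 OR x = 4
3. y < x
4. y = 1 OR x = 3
No

Even the single constraint (2x + 2y = 7) is infeasible over the integers.

  - 2x + 2y = 7: every term on the left is divisible by 2, so the LHS ≡ 0 (mod 2), but the RHS 7 is not — no integer solution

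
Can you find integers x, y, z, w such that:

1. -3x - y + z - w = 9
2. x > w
Yes

Take x = 1, y = -12, z = 0, w = 0. Substituting into each constraint:
  (1) -3(1) + 12 + 0 + 0 = 9 ✓
  (2) 1 > 0 ✓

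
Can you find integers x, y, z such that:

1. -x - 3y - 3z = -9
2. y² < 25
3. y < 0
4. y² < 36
Yes

Take x = 12, y = -1, z = 0. Substituting into each constraint:
  (1) (-12) - 3(-1) - 3(0) = -9 ✓
  (2) y² = (-1)² = 1, and 1 < 25 ✓
  (3) -1 < 0 ✓
  (4) y² = (-1)² = 1, and 1 < 36 ✓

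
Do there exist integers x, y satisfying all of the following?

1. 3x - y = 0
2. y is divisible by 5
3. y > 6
Yes

Take x = 5, y = 15. Substituting into each constraint:
  (1) 3(5) + (-15) = 0 ✓
  (2) 15 = 5 × 3, remainder 0 ✓
  (3) 15 > 6 ✓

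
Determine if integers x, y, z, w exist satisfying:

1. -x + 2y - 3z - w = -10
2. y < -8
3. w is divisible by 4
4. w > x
Yes

Take x = -2, y = -9, z = -2, w = 0. Substituting into each constraint:
  (1) 2 + 2(-9) - 3(-2) + 0 = -10 ✓
  (2) -9 < -8 ✓
  (3) 0 = 4 × 0, remainder 0 ✓
  (4) 0 > -2 ✓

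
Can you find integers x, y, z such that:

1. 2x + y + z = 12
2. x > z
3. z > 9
Yes

Take x = 11, y = -20, z = 10. Substituting into each constraint:
  (1) 2(11) + (-20) + 10 = 12 ✓
  (2) 11 > 10 ✓
  (3) 10 > 9 ✓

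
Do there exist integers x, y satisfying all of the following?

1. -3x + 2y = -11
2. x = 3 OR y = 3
Yes

Take x = 3, y = -1. Substituting into each constraint:
  (1) -3(3) + 2(-1) = -11 ✓
  (2) x = 3, target 3 ✓ (first branch holds)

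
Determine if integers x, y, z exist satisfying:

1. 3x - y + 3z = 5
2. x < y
Yes

Take x = 0, y = 1, z = 2. Substituting into each constraint:
  (1) 3(0) + (-1) + 3(2) = 5 ✓
  (2) 0 < 1 ✓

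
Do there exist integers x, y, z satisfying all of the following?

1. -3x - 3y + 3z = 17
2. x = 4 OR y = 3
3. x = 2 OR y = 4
No

Even the single constraint (-3x - 3y + 3z = 17) is infeasible over the integers.

  - -3x - 3y + 3z = 17: every term on the left is divisible by 3, so the LHS ≡ 0 (mod 3), but the RHS 17 is not — no integer solution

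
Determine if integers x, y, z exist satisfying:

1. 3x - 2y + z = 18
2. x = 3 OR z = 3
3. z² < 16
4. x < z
Yes

Take x = 1, y = -6, z = 3. Substituting into each constraint:
  (1) 3(1) - 2(-6) + 3 = 18 ✓
  (2) z = 3, target 3 ✓ (second branch holds)
  (3) z² = (3)² = 9, and 9 < 16 ✓
  (4) 1 < 3 ✓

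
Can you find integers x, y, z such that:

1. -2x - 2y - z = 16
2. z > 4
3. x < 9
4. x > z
Yes

Take x = 7, y = -18, z = 6. Substituting into each constraint:
  (1) -2(7) - 2(-18) + (-6) = 16 ✓
  (2) 6 > 4 ✓
  (3) 7 < 9 ✓
  (4) 7 > 6 ✓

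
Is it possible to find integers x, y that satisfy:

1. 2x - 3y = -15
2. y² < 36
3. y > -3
Yes

Take x = 0, y = 5. Substituting into each constraint:
  (1) 2(0) - 3(5) = -15 ✓
  (2) y² = (5)² = 25, and 25 < 36 ✓
  (3) 5 > -3 ✓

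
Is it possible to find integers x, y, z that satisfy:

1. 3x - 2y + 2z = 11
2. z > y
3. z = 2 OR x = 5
Yes

Take x = 3, y = 1, z = 2. Substituting into each constraint:
  (1) 3(3) - 2(1) + 2(2) = 11 ✓
  (2) 2 > 1 ✓
  (3) z = 2, target 2 ✓ (first branch holds)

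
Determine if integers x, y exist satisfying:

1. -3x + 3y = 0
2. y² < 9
Yes

Take x = 0, y = 0. Substituting into each constraint:
  (1) -3(0) + 3(0) = 0 ✓
  (2) y² = (0)² = 0, and 0 < 9 ✓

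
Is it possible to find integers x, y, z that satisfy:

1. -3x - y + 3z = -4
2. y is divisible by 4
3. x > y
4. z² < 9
Yes

Take x = 10, y = -20, z = 2. Substituting into each constraint:
  (1) -3(10) + 20 + 3(2) = -4 ✓
  (2) -20 = 4 × -5, remainder 0 ✓
  (3) 10 > -20 ✓
  (4) z² = (2)² = 4, and 4 < 9 ✓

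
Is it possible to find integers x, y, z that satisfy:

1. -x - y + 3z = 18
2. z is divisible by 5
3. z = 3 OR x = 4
Yes

Take x = 4, y = -7, z = 5. Substituting into each constraint:
  (1) (-4) + 7 + 3(5) = 18 ✓
  (2) 5 = 5 × 1, remainder 0 ✓
  (3) x = 4, target 4 ✓ (second branch holds)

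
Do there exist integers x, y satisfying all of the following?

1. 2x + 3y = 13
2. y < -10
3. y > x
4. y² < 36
No

A contradictory subset is {2x + 3y = 13, y < -10, y > x}. No integer assignment can satisfy these jointly:

  - 2x + 3y = 13: is a linear equation tying the variables together
  - y < -10: bounds one variable relative to a constant
  - y > x: bounds one variable relative to another variable

Propagating the comparison: x < y and y ≤ -11 give x ≤ -12. Range argument: with x ∈ [−∞, -12], y ∈ [−∞, -11], the left side of the equation is at most -57, but the right side is 13 > -57. No integer solution exists.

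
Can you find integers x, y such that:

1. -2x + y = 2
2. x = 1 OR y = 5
Yes

Take x = 1, y = 4. Substituting into each constraint:
  (1) -2(1) + 4 = 2 ✓
  (2) x = 1, target 1 ✓ (first branch holds)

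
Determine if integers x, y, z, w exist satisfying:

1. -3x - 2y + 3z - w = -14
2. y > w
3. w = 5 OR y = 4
Yes

Take x = -1, y = 6, z = 0, w = 5. Substituting into each constraint:
  (1) -3(-1) - 2(6) + 3(0) + (-5) = -14 ✓
  (2) 6 > 5 ✓
  (3) w = 5, target 5 ✓ (first branch holds)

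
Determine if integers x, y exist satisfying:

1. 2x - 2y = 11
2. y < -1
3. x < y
No

Even the single constraint (2x - 2y = 11) is infeasible over the integers.

  - 2x - 2y = 11: every term on the left is divisible by 2, so the LHS ≡ 0 (mod 2), but the RHS 11 is not — no integer solution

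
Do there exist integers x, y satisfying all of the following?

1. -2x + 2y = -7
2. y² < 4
No

Even the single constraint (-2x + 2y = -7) is infeasible over the integers.

  - -2x + 2y = -7: every term on the left is divisible by 2, so the LHS ≡ 0 (mod 2), but the RHS -7 is not — no integer solution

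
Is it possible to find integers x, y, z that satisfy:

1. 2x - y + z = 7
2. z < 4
Yes

Take x = 4, y = 1, z = 0. Substituting into each constraint:
  (1) 2(4) + (-1) + 0 = 7 ✓
  (2) 0 < 4 ✓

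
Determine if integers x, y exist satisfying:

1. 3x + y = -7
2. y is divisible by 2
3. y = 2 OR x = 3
Yes

Take x = 3, y = -16. Substituting into each constraint:
  (1) 3(3) + (-16) = -7 ✓
  (2) -16 = 2 × -8, remainder 0 ✓
  (3) x = 3, target 3 ✓ (second branch holds)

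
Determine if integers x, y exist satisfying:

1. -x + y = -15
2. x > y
Yes

Take x = 0, y = -15. Substituting into each constraint:
  (1) 0 + (-15) = -15 ✓
  (2) 0 > -15 ✓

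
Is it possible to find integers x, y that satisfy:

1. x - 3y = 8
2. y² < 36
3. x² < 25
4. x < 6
Yes

Take x = 2, y = -2. Substituting into each constraint:
  (1) 2 - 3(-2) = 8 ✓
  (2) y² = (-2)² = 4, and 4 < 36 ✓
  (3) x² = (2)² = 4, and 4 < 25 ✓
  (4) 2 < 6 ✓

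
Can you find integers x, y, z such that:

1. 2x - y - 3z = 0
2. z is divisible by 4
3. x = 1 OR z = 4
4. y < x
Yes

Take x = 2, y = -8, z = 4. Substituting into each constraint:
  (1) 2(2) + 8 - 3(4) = 0 ✓
  (2) 4 = 4 × 1, remainder 0 ✓
  (3) z = 4, target 4 ✓ (second branch holds)
  (4) -8 < 2 ✓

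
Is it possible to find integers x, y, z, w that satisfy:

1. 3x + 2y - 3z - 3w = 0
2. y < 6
Yes

Take x = 0, y = 0, z = 0, w = 0. Substituting into each constraint:
  (1) 3(0) + 2(0) - 3(0) - 3(0) = 0 ✓
  (2) 0 < 6 ✓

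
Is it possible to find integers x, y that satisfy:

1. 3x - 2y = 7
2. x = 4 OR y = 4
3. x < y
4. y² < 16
No

A contradictory subset is {3x - 2y = 7, x = 4 OR y = 4, x < y}. No integer assignment can satisfy these jointly:

  - 3x - 2y = 7: is a linear equation tying the variables together
  - x = 4 OR y = 4: forces a choice: either x = 4 or y = 4
  - x < y: bounds one variable relative to another variable

Split on the disjunction (x = 4 OR y = 4):
  • If x = 4: with x = 4, every remaining term of the linear equation is divisible by 2, so the left side is ≡ 0 (mod 2); but the right side -5 ≡ 1 (mod 2). No integers can satisfy it.
  • If y = 4: the equation forces x = 5, giving (y, x) = (4, 5), which violates y > x.
Both branches are infeasible, so the system has no integer solution.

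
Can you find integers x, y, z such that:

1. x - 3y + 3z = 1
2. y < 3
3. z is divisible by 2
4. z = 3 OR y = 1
Yes

Take x = -8, y = 1, z = 4. Substituting into each constraint:
  (1) (-8) - 3(1) + 3(4) = 1 ✓
  (2) 1 < 3 ✓
  (3) 4 = 2 × 2, remainder 0 ✓
  (4) y = 1, target 1 ✓ (second branch holds)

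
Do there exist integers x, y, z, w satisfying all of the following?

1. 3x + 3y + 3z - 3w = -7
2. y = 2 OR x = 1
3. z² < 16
No

Even the single constraint (3x + 3y + 3z - 3w = -7) is infeasible over the integers.

  - 3x + 3y + 3z - 3w = -7: every term on the left is divisible by 3, so the LHS ≡ 0 (mod 3), but the RHS -7 is not — no integer solution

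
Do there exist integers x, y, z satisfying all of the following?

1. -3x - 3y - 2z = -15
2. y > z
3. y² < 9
Yes

Take x = 4, y = 1, z = 0. Substituting into each constraint:
  (1) -3(4) - 3(1) - 2(0) = -15 ✓
  (2) 1 > 0 ✓
  (3) y² = (1)² = 1, and 1 < 9 ✓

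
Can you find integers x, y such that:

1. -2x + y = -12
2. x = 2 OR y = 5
Yes

Take x = 2, y = -8. Substituting into each constraint:
  (1) -2(2) + (-8) = -12 ✓
  (2) x = 2, target 2 ✓ (first branch holds)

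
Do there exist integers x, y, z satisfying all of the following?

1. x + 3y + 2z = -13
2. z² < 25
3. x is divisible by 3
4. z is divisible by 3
No

A contradictory subset is {x + 3y + 2z = -13, x is divisible by 3, z is divisible by 3}. No integer assignment can satisfy these jointly:

  - x + 3y + 2z = -13: is a linear equation tying the variables together
  - x is divisible by 3: restricts x to multiples of 3
  - z is divisible by 3: restricts z to multiples of 3

Modular obstruction: writing x = 3x' and writing z = 3z', every remaining term of the linear equation is divisible by 3, so the left side is ≡ 0 (mod 3); but the right side -13 ≡ 2 (mod 3). No integers can satisfy it.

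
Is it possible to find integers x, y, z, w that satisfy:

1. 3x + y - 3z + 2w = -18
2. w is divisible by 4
Yes

Take x = 0, y = -18, z = 0, w = 0. Substituting into each constraint:
  (1) 3(0) + (-18) - 3(0) + 2(0) = -18 ✓
  (2) 0 = 4 × 0, remainder 0 ✓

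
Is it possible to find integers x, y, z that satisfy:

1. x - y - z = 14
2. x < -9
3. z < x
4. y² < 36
Yes

Take x = -10, y = 0, z = -24. Substituting into each constraint:
  (1) (-10) + 0 + 24 = 14 ✓
  (2) -10 < -9 ✓
  (3) -24 < -10 ✓
  (4) y² = (0)² = 0, and 0 < 36 ✓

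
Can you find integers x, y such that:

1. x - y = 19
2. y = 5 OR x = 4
Yes

Take x = 24, y = 5. Substituting into each constraint:
  (1) 24 + (-5) = 19 ✓
  (2) y = 5, target 5 ✓ (first branch holds)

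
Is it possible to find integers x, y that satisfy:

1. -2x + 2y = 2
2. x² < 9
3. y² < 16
Yes

Take x = 0, y = 1. Substituting into each constraint:
  (1) -2(0) + 2(1) = 2 ✓
  (2) x² = (0)² = 0, and 0 < 9 ✓
  (3) y² = (1)² = 1, and 1 < 16 ✓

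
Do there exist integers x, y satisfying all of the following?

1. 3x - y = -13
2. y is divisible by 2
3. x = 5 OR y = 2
Yes

Take x = 5, y = 28. Substituting into each constraint:
  (1) 3(5) + (-28) = -13 ✓
  (2) 28 = 2 × 14, remainder 0 ✓
  (3) x = 5, target 5 ✓ (first branch holds)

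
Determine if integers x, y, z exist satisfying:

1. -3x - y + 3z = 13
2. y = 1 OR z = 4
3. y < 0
Yes

Take x = 0, y = -1, z = 4. Substituting into each constraint:
  (1) -3(0) + 1 + 3(4) = 13 ✓
  (2) z = 4, target 4 ✓ (second branch holds)
  (3) -1 < 0 ✓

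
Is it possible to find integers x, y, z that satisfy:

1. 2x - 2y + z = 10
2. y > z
Yes

Take x = 6, y = 1, z = 0. Substituting into each constraint:
  (1) 2(6) - 2(1) + 0 = 10 ✓
  (2) 1 > 0 ✓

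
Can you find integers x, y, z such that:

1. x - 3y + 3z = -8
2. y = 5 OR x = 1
Yes

Take x = 1, y = 3, z = 0. Substituting into each constraint:
  (1) 1 - 3(3) + 3(0) = -8 ✓
  (2) x = 1, target 1 ✓ (second branch holds)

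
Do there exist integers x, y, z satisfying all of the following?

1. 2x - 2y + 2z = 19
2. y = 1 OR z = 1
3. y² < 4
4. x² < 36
No

Even the single constraint (2x - 2y + 2z = 19) is infeasible over the integers.

  - 2x - 2y + 2z = 19: every term on the left is divisible by 2, so the LHS ≡ 0 (mod 2), but the RHS 19 is not — no integer solution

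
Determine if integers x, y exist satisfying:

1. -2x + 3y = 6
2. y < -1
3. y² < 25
Yes

Take x = -6, y = -2. Substituting into each constraint:
  (1) -2(-6) + 3(-2) = 6 ✓
  (2) -2 < -1 ✓
  (3) y² = (-2)² = 4, and 4 < 25 ✓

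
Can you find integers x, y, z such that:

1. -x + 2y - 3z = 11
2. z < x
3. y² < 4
Yes

Take x = -2, y = 0, z = -3. Substituting into each constraint:
  (1) 2 + 2(0) - 3(-3) = 11 ✓
  (2) -3 < -2 ✓
  (3) y² = (0)² = 0, and 0 < 4 ✓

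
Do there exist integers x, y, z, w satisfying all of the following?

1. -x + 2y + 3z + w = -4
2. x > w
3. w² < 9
Yes

Take x = 0, y = 0, z = -1, w = -1. Substituting into each constraint:
  (1) 0 + 2(0) + 3(-1) + (-1) = -4 ✓
  (2) 0 > -1 ✓
  (3) w² = (-1)² = 1, and 1 < 9 ✓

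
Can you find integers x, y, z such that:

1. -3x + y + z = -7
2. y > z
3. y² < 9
Yes

Take x = 2, y = 0, z = -1. Substituting into each constraint:
  (1) -3(2) + 0 + (-1) = -7 ✓
  (2) 0 > -1 ✓
  (3) y² = (0)² = 0, and 0 < 9 ✓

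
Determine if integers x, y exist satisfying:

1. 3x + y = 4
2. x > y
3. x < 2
No

The full constraint system is jointly infeasible over the integers. Each constraint and what it forces:

  - 3x + y = 4: is a linear equation tying the variables together
  - x > y: bounds one variable relative to another variable
  - x < 2: bounds one variable relative to a constant

Propagating the comparison: y < x and x ≤ 1 give y ≤ 0. Range argument: with x ∈ [−∞, 1], y ∈ [−∞, 0], the left side of the equation is at most 3, but the right side is 4 > 3. No integer solution exists.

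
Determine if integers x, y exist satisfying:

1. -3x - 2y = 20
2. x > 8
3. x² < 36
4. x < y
No

A contradictory subset is {-3x - 2y = 20, x > 8, x < y}. No integer assignment can satisfy these jointly:

  - -3x - 2y = 20: is a linear equation tying the variables together
  - x > 8: bounds one variable relative to a constant
  - x < y: bounds one variable relative to another variable

Propagating the comparison: y > x and x ≥ 9 give y ≥ 10. Range argument: with x ∈ [9, ∞], y ∈ [10, ∞], the left side of the equation is at most -47, but the right side is 20 > -47. No integer solution exists.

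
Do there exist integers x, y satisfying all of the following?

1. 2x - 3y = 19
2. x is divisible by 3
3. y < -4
No

A contradictory subset is {2x - 3y = 19, x is divisible by 3}. No integer assignment can satisfy these jointly:

  - 2x - 3y = 19: is a linear equation tying the variables together
  - x is divisible by 3: restricts x to multiples of 3

Modular obstruction: writing x = 3x', every remaining term of the linear equation is divisible by 3, so the left side is ≡ 0 (mod 3); but the right side 19 ≡ 1 (mod 3). No integers can satisfy it.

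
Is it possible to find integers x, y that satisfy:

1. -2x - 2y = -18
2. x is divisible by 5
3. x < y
Yes

Take x = 0, y = 9. Substituting into each constraint:
  (1) -2(0) - 2(9) = -18 ✓
  (2) 0 = 5 × 0, remainder 0 ✓
  (3) 0 < 9 ✓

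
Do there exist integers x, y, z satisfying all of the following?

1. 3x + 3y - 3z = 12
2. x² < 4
Yes

Take x = 0, y = 4, z = 0. Substituting into each constraint:
  (1) 3(0) + 3(4) - 3(0) = 12 ✓
  (2) x² = (0)² = 0, and 0 < 4 ✓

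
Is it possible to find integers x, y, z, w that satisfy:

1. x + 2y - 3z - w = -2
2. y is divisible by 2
Yes

Take x = 0, y = 2, z = 2, w = 0. Substituting into each constraint:
  (1) 0 + 2(2) - 3(2) + 0 = -2 ✓
  (2) 2 = 2 × 1, remainder 0 ✓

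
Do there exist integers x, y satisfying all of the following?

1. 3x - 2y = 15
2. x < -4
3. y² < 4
No

The full constraint system is jointly infeasible over the integers. Each constraint and what it forces:

  - 3x - 2y = 15: is a linear equation tying the variables together
  - x < -4: bounds one variable relative to a constant
  - y² < 4: restricts y to |y| ≤ 1

Range argument: with x ∈ [−∞, -5], y ∈ [-1, 1], the left side of the equation is at most -13, but the right side is 15 > -13. No integer solution exists.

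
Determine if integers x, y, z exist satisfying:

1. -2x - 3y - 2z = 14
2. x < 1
Yes

Take x = 0, y = 0, z = -7. Substituting into each constraint:
  (1) -2(0) - 3(0) - 2(-7) = 14 ✓
  (2) 0 < 1 ✓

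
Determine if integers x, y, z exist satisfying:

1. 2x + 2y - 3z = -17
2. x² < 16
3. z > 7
Yes

Take x = 0, y = 5, z = 9. Substituting into each constraint:
  (1) 2(0) + 2(5) - 3(9) = -17 ✓
  (2) x² = (0)² = 0, and 0 < 16 ✓
  (3) 9 > 7 ✓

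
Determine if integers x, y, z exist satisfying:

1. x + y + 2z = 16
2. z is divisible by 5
Yes

Take x = 0, y = 16, z = 0. Substituting into each constraint:
  (1) 0 + 16 + 2(0) = 16 ✓
  (2) 0 = 5 × 0, remainder 0 ✓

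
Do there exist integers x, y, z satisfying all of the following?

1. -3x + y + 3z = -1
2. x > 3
Yes

Take x = 4, y = 2, z = 3. Substituting into each constraint:
  (1) -3(4) + 2 + 3(3) = -1 ✓
  (2) 4 > 3 ✓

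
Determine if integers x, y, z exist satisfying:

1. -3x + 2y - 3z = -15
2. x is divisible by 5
Yes

Take x = 0, y = 0, z = 5. Substituting into each constraint:
  (1) -3(0) + 2(0) - 3(5) = -15 ✓
  (2) 0 = 5 × 0, remainder 0 ✓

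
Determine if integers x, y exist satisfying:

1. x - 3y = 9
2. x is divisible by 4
Yes

Take x = 0, y = -3. Substituting into each constraint:
  (1) 0 - 3(-3) = 9 ✓
  (2) 0 = 4 × 0, remainder 0 ✓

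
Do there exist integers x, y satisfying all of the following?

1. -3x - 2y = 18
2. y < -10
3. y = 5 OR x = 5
No

The full constraint system is jointly infeasible over the integers. Each constraint and what it forces:

  - -3x - 2y = 18: is a linear equation tying the variables together
  - y < -10: bounds one variable relative to a constant
  - y = 5 OR x = 5: forces a choice: either y = 5 or x = 5

Split on the disjunction (y = 5 OR x = 5):
  • If y = 5: this contradicts the bound y ≤ -11.
  • If x = 5: with x = 5, every remaining term of the linear equation is divisible by 2, so the left side is ≡ 0 (mod 2); but the right side 33 ≡ 1 (mod 2). No integers can satisfy it.
Both branches are infeasible, so the system has no integer solution.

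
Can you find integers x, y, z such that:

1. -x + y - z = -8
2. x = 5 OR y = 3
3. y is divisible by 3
Yes

Take x = 5, y = 0, z = 3. Substituting into each constraint:
  (1) (-5) + 0 + (-3) = -8 ✓
  (2) x = 5, target 5 ✓ (first branch holds)
  (3) 0 = 3 × 0, remainder 0 ✓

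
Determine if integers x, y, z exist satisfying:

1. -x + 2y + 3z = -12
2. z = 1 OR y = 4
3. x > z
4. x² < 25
Yes

Take x = 3, y = -6, z = 1. Substituting into each constraint:
  (1) (-3) + 2(-6) + 3(1) = -12 ✓
  (2) z = 1, target 1 ✓ (first branch holds)
  (3) 3 > 1 ✓
  (4) x² = (3)² = 9, and 9 < 25 ✓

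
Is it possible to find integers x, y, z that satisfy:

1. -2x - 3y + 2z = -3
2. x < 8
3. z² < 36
Yes

Take x = 0, y = 1, z = 0. Substituting into each constraint:
  (1) -2(0) - 3(1) + 2(0) = -3 ✓
  (2) 0 < 8 ✓
  (3) z² = (0)² = 0, and 0 < 36 ✓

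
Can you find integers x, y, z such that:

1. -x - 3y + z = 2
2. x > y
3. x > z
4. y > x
No

A contradictory subset is {x > y, y > x}. No integer assignment can satisfy these jointly:

  - x > y: bounds one variable relative to another variable
  - y > x: bounds one variable relative to another variable

Direct contradiction: x > y and y > x cannot both hold.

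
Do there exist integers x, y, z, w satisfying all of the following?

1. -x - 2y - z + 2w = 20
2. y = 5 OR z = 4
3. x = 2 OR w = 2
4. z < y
Yes

Take x = 3, y = 5, z = -29, w = 2. Substituting into each constraint:
  (1) (-3) - 2(5) + 29 + 2(2) = 20 ✓
  (2) y = 5, target 5 ✓ (first branch holds)
  (3) w = 2, target 2 ✓ (second branch holds)
  (4) -29 < 5 ✓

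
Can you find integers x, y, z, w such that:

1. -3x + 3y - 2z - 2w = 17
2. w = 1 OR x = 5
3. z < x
Yes

Take x = 2, y = 9, z = 1, w = 1. Substituting into each constraint:
  (1) -3(2) + 3(9) - 2(1) - 2(1) = 17 ✓
  (2) w = 1, target 1 ✓ (first branch holds)
  (3) 1 < 2 ✓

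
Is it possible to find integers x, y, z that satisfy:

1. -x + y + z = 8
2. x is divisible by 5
Yes

Take x = 0, y = 8, z = 0. Substituting into each constraint:
  (1) 0 + 8 + 0 = 8 ✓
  (2) 0 = 5 × 0, remainder 0 ✓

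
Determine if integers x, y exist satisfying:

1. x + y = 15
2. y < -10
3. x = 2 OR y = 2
No

The full constraint system is jointly infeasible over the integers. Each constraint and what it forces:

  - x + y = 15: is a linear equation tying the variables together
  - y < -10: bounds one variable relative to a constant
  - x = 2 OR y = 2: forces a choice: either x = 2 or y = 2

Split on the disjunction (x = 2 OR y = 2):
  • If x = 2: the equation forces y = 13, which contradicts the bound y ≤ -11.
  • If y = 2: this contradicts the bound y ≤ -11.
Both branches are infeasible, so the system has no integer solution.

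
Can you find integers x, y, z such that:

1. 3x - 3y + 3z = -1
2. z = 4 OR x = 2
No

Even the single constraint (3x - 3y + 3z = -1) is infeasible over the integers.

  - 3x - 3y + 3z = -1: every term on the left is divisible by 3, so the LHS ≡ 0 (mod 3), but the RHS -1 is not — no integer solution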